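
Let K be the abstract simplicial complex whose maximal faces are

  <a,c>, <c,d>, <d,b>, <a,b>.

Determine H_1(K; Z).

H_1 ≅ Z.

Take the total order a < b < c < d on the vertex set. Then K (dimension 1) consists of the simplices:

  0-simplices (4): a, b, c, d
  1-simplices (4): ab, ac, bd, cd

giving chain groups C_0 ≅ Z^4, C_1 ≅ Z^4.

Boundary ∂_1: C_1 → C_0 is given by ∂[p,q] = [q] − [p].
The 4×4 boundary matrix has rank 3 and Smith normal form diag(1,1,1).

Computing H_k = (kernel of ∂_k) / (image of ∂_{k+1}):

  H_1: rank ker ∂_1 − rank ∂_2 = (4 − 3) − 0 = 1, and there is no ∂_2, so H_1 = Z.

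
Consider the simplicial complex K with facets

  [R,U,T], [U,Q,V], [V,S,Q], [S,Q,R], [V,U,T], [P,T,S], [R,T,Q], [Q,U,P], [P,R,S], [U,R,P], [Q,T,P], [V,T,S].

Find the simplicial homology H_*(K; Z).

We work with the vertex ordering P < Q < R < S < T < U < V. The simplices of K, each written with vertices in increasing order, are:

  0-simplices (7): P, Q, R, S, T, U, V
  1-simplices (18): PQ, PR, PS, PT, PU, QR, QS, QT, QU, QV, RS, RT, RU, ST, SV, TU, TV, UV
  2-simplices (12): PQT, PQU, PRS, PRU, PST, QRS, QRT, QSV, QUV, RTU, STV, TUV

Hence C_0 ≅ Z^7, C_1 ≅ Z^18, C_2 ≅ Z^12.

∂_1: C_1 → C_0 maps an edge to its endpoints' difference, ∂[p,q] = q − p. For instance
  ∂PQ = Q − P.
The resulting 7×18 matrix has rank 6, and its Smith normal form has invariant factors (1,1,1,1,1,1).

∂_2: C_2 → C_1 sends each 2-simplex [p,q,r] to [q,r] − [p,r] + [p,q]. For instance
  ∂PQT = QT − PT + PQ,
  ∂QSV = SV − QV + QS.
This gives a 18×12 integer matrix of rank 12; reducing to Smith normal form yields diagonal entries (1,1,1,1,1,1,1,1,1,1,1,2).

Now H_k = ker ∂_k / im ∂_{k+1}, so:

  H_0: rank C_0 − rank ∂_1 = 7 − 6 = 1, and the invariant factors of ∂_1 are all 1, so H_0 ≅ Z.
  H_1: rank ker ∂_1 − rank ∂_2 = (18 − 6) − 12 = 0, and ∂_2 has invariant factor 2 > 1, so H_1 ≅ Z/2.
  H_2: rank ker ∂_2 − rank ∂_3 = (12 − 12) − 0 = 0, and there is no ∂_3, so H_2 ≅ 0.

(K is a triangulation of the real projective plane RP^2.)

H_0 ≅ Z,  H_1 ≅ Z/2,  H_2 = 0.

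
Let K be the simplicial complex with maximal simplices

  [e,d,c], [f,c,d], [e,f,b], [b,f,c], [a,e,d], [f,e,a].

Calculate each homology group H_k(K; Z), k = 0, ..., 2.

We work with the vertex ordering a < b < c < d < e < f. The simplices of K, each written with vertices in increasing order, are:

  0-simplices (6): a, b, c, d, e, f
  1-simplices (12): ad, ae, af, bc, be, bf, cd, ce, cf, de, df, ef
  2-simplices (6): ade, aef, bcf, bef, cde, cdf

so the chain groups are C_0 ≅ Z^6, C_1 ≅ Z^12, C_2 ≅ Z^6.

∂_1: C_1 → C_0 is given by ∂[p,q] = [q] − [p].
The resulting 6×12 matrix has rank 5, and its Smith normal form has invariant factors (1,1,1,1,1).

Boundary ∂_2: C_2 → C_1 sends each 2-simplex [p,q,r] to [q,r] − [p,r] + [p,q]. For instance
  ∂bcf = cf − bf + bc,
  ∂bef = ef − bf + be.
The resulting 12×6 matrix has rank 6, and its Smith normal form has invariant factors (1,1,1,1,1,1).

Computing H_k = (kernel of ∂_k) / (image of ∂_{k+1}):

  H_0: rank C_0 − rank ∂_1 = 6 − 5 = 1, and the invariant factors of ∂_1 are all 1, so H_0 ≅ Z.
  H_1: rank ker ∂_1 − rank ∂_2 = (12 − 5) − 6 = 1, and the invariant factors of ∂_2 are all 1, so H_1 ≅ Z.
  H_2: rank ker ∂_2 − rank ∂_3 = (6 − 6) − 0 = 0, and there is no ∂_3, so H_2 ≅ 0.

As a check, the Euler characteristic is 6 − 12 + 6 = 0, which agrees with 1 − 1 + 0 = 0.

H_0 = Z,  H_1 = Z,  H_2 = 0.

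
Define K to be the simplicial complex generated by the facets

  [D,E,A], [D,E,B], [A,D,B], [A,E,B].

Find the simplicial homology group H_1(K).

We work with the vertex ordering A < B < D < E. The simplices of K, each written with vertices in increasing order, are:

  0-simplices (4): A, B, D, E
  1-simplices (6): AB, AD, AE, BD, BE, DE
  2-simplices (4): ABD, ABE, ADE, BDE

Hence C_0 ≅ Z^4, C_1 ≅ Z^6, C_2 ≅ Z^4.

The boundary map ∂_1: C_1 → C_0 maps an edge to its endpoints' difference, ∂[p,q] = q − p. For instance
  ∂BD = D − B.
This gives a 4×6 integer matrix of rank 3; reducing to Smith normal form yields diagonal entries (1,1,1).

Boundary ∂_2: C_2 → C_1 acts by ∂[p,q,r] = [q,r] − [p,r] + [p,q]. For instance
  ∂ABE = BE − AE + AB,
  ∂ADE = DE − AE + AD.
As a 6×4 matrix over Z this has rank 3, with invariant factors (1,1,1).

Computing H_k = (kernel of ∂_k) / (image of ∂_{k+1}):

  H_1: rank ker ∂_1 − rank ∂_2 = (6 − 3) − 3 = 0, and the invariant factors of ∂_2 are all 1, so H_1 ≅ 0.

H_1 ≅ 0.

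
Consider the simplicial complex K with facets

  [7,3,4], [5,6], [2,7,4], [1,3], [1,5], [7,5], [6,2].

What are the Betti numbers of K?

b_0 = 1, b_1 = 2, b_2 = 0.

Fix the vertex order 1 < 2 < 3 < 4 < 5 < 6 < 7 and write every simplex with vertices in increasing order. Then dim K = 2 and the simplices of K are:

  0-simplices (7): [1], [2], [3], [4], [5], [6], [7]
  1-simplices (10): [1,3], [1,5], [2,4], [2,6], [2,7], [3,4], [3,7], [4,7], [5,6], [5,7]
  2-simplices (2): [2,4,7], [3,4,7]

Hence C_0 ≅ Z^7, C_1 ≅ Z^10, C_2 ≅ Z^2.

The boundary map ∂_1: C_1 → C_0 maps an edge to its endpoints' difference, ∂[p,q] = q − p. For instance
  ∂[4,7] = [7] − [4].
As a 7×10 matrix over Z this has rank 6, with invariant factors (1,1,1,1,1,1).

The boundary map ∂_2: C_2 → C_1 maps a triangle to the signed sum of its edges. For instance
  ∂[2,4,7] = [4,7] − [2,7] + [2,4],
  ∂[3,4,7] = [4,7] − [3,7] + [3,4].
The resulting 10×2 matrix has rank 2, and its Smith normal form has invariant factors (1,1).

Now H_k = ker ∂_k / im ∂_{k+1}, so:

  H_0: rank C_0 − rank ∂_1 = 7 − 6 = 1, and the invariant factors of ∂_1 are all 1, so H_0 = Z.
  H_1: rank ker ∂_1 − rank ∂_2 = (10 − 6) − 2 = 2, and the invariant factors of ∂_2 are all 1, so H_1 = Z^2.
  H_2: rank ker ∂_2 − rank ∂_3 = (2 − 2) − 0 = 0, and there is no ∂_3, so H_2 = 0.

Hence the Betti numbers are b_0 = 1, b_1 = 2, b_2 = 0.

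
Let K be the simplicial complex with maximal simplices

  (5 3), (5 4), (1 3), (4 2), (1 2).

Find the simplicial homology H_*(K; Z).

H_0 ≅ Z,  H_1 ≅ Z.

K has 5 vertices, 5 edges.
rank ∂_0 = 0, rank ∂_1 = 4 ⇒ b_0 = 5 − 0 − 4 = 1; all invariant factors of ∂_1 are 1 so no torsion. So H_0 = Z.
rank ∂_1 = 4, rank ∂_2 = 0 ⇒ b_1 = 5 − 4 − 0 = 1. So H_1 = Z.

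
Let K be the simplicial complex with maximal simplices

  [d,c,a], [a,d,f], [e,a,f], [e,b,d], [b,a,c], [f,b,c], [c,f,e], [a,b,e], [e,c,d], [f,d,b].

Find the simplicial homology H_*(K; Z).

H_0 = Z,  H_1 = Z/2,  H_2 = 0.

Fix the vertex order a < b < c < d < e < f and write every simplex with vertices in increasing order. Then dim K = 2 and the simplices of K are:

  0-simplices (6): a, b, c, d, e, f
  1-simplices (15): ab, ac, ad, ae, af, bc, bd, be, bf, cd, ce, cf, de, df, ef
  2-simplices (10): abc, abe, acd, adf, aef, bcf, bde, bdf, cde, cef

giving chain groups C_0 ≅ Z^6, C_1 ≅ Z^15, C_2 ≅ Z^10.

∂_1: C_1 → C_0 sends each edge [p,q] (with p < q) to q − p. For instance
  ∂af = f − a.
The 6×15 boundary matrix has rank 5 and Smith normal form diag(1,1,1,1,1).

The boundary map ∂_2: C_2 → C_1 maps a triangle to the signed sum of its edges. For instance
  ∂cef = ef − cf + ce,
  ∂acd = cd − ad + ac.
As a 15×10 matrix over Z this has rank 10, with invariant factors (1,1,1,1,1,1,1,1,1,2).

Computing H_k = (kernel of ∂_k) / (image of ∂_{k+1}):

  H_0: rank C_0 − rank ∂_1 = 6 − 5 = 1, and the invariant factors of ∂_1 are all 1, so H_0 ≅ Z.
  H_1: rank ker ∂_1 − rank ∂_2 = (15 − 5) − 10 = 0, and ∂_2 has invariant factor 2 > 1, so H_1 ≅ Z/2.
  H_2: rank ker ∂_2 − rank ∂_3 = (10 − 10) − 0 = 0, and there is no ∂_3, so H_2 ≅ 0.

(K is a triangulation of the real projective plane RP^2.)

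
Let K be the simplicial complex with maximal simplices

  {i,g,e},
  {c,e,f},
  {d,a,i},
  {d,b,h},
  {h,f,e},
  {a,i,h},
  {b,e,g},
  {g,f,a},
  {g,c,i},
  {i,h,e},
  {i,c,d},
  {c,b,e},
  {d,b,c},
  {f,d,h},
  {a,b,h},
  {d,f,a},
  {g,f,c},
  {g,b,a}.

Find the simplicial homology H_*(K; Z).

H_0 ≅ Z,  H_1 ≅ Z ⊕ Z/2Z,  H_2 = 0.

Order the vertices as a < b < c < d < e < f < g < h < i. Listing each simplex with vertices in this order, K has dimension 2 with simplices:

  0-simplices (9): a, b, c, d, e, f, g, h, i
  1-simplices (27): ab, ad, af, ag, ah, ai, bc, bd, be, bg, bh, cd, ce, cf, cg, ci, df, dh, di, ef, eg, eh, ei, fg, fh, gi, hi
  2-simplices (18): abg, abh, adf, adi, afg, ahi, bcd, bce, bdh, beg, cdi, cef, cfg, cgi, dfh, efh, egi, ehi

giving chain groups C_0 ≅ Z^9, C_1 ≅ Z^27, C_2 ≅ Z^18.

Boundary ∂_1: C_1 → C_0 maps an edge to its endpoints' difference, ∂[p,q] = q − p. For instance
  ∂bc = c − b.
The resulting 9×27 matrix has rank 8, and its Smith normal form has invariant factors (1,1,1,1,1,1,1,1).

∂_2: C_2 → C_1 sends each 2-simplex [p,q,r] to [q,r] − [p,r] + [p,q]. For instance
  ∂adf = df − af + ad,
  ∂cfg = fg − cg + cf.
This gives a 27×18 integer matrix of rank 18; reducing to Smith normal form yields diagonal entries (1,1,1,1,1,1,1,1,1,1,1,1,1,1,1,1,1,2).

From H_k ≅ ker(∂_k) / im(∂_{k+1}) we obtain:

  H_0: rank C_0 − rank ∂_1 = 9 − 8 = 1, and the invariant factors of ∂_1 are all 1, so H_0 = Z.
  H_1: rank ker ∂_1 − rank ∂_2 = (27 − 8) − 18 = 1, and ∂_2 has invariant factor 2 > 1, so H_1 = Z ⊕ Z/2Z.
  H_2: rank ker ∂_2 − rank ∂_3 = (18 − 18) − 0 = 0, and there is no ∂_3, so H_2 = 0.

(K is a triangulation of the Klein bottle.)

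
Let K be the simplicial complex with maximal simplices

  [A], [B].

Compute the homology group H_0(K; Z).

H_0 ≅ Z^2.

We work with the vertex ordering A < B. The simplices of K, each written with vertices in increasing order, are:

  0-simplices (2): A, B

giving chain groups C_0 ≅ Z^2.

Computing H_k = (kernel of ∂_k) / (image of ∂_{k+1}):

  H_0: rank C_0 − rank ∂_1 = 2 − 0 = 2, and there is no ∂_1, so H_0 ≅ Z^2.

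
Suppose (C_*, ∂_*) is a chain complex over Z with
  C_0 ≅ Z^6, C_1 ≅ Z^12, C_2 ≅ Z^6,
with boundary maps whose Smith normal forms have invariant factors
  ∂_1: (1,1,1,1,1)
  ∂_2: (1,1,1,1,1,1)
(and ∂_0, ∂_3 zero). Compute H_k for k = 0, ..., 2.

H_0: b_0 = 6 − 0 − 5 = 1; torsion from ∂_1 factors > 1: none. So H_0 = Z.
H_1: b_1 = 12 − 5 − 6 = 1; torsion from ∂_2 factors > 1: none. So H_1 = Z.
H_2: b_2 = 6 − 6 − 0 = 0; torsion from ∂_3 factors > 1: none. So H_2 = 0.

H_0 = Z,  H_1 = Z,  H_2 = 0.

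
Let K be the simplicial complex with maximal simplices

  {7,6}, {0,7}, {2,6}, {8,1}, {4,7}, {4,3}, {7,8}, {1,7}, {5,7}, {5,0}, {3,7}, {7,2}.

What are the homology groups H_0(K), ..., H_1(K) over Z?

H_0 ≅ Z,  H_1 ≅ Z^4.

Take the total order 0 < 1 < 2 < 3 < 4 < 5 < 6 < 7 < 8 on the vertex set. Then K (dimension 1) consists of the simplices:

  0-simplices (9): [0], [1], [2], [3], [4], [5], [6], [7], [8]
  1-simplices (12): [0,5], [0,7], [1,7], [1,8], [2,6], [2,7], [3,4], [3,7], [4,7], [5,7], [6,7], [7,8]

giving chain groups C_0 ≅ Z^9, C_1 ≅ Z^12.

∂_1: C_1 → C_0 sends each edge [p,q] (with p < q) to q − p. For instance
  ∂[5,7] = [7] − [5].
This gives a 9×12 integer matrix of rank 8; reducing to Smith normal form yields diagonal entries (1,1,1,1,1,1,1,1).

Now H_k = ker ∂_k / im ∂_{k+1}, so:

  H_0: rank C_0 − rank ∂_1 = 9 − 8 = 1, and the invariant factors of ∂_1 are all 1, so H_0 ≅ Z.
  H_1: rank ker ∂_1 − rank ∂_2 = (12 − 8) − 0 = 4, and there is no ∂_2, so H_1 ≅ Z^4.

As a check, the Euler characteristic is 9 − 12 = -3, which agrees with 1 − 4 = -3.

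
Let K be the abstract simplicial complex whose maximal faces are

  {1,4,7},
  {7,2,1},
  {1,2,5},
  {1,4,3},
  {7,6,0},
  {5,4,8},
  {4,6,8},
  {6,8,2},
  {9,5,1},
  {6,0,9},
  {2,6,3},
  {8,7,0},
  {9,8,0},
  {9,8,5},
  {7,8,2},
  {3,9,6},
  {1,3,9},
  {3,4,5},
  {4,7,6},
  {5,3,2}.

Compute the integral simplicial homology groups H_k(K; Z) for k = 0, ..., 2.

H_0 = Z,  H_1 = Z × Z/2,  H_2 = 0.

Take the total order 0 < 1 < 2 < 3 < 4 < 5 < 6 < 7 < 8 < 9 on the vertex set. Then K (dimension 2) consists of the simplices:

  0-simplices (10): [0], [1], [2], [3], [4], [5], [6], [7], [8], [9]
  1-simplices (30): (30 of them)
  2-simplices (20): (20 of them)

giving chain groups C_0 ≅ Z^10, C_1 ≅ Z^30, C_2 ≅ Z^20.

Boundary ∂_1: C_1 → C_0 maps an edge to its endpoints' difference, ∂[p,q] = q − p. For instance
  ∂[0,6] = [6] − [0].
This gives a 10×30 integer matrix of rank 9; reducing to Smith normal form yields diagonal entries (1,1,1,1,1,1,1,1,1).

∂_2: C_2 → C_1 sends each 2-simplex [p,q,r] to [q,r] − [p,r] + [p,q]. For instance
  ∂[4,6,8] = [6,8] − [4,8] + [4,6],
  ∂[4,5,8] = [5,8] − [4,8] + [4,5].
This gives a 30×20 integer matrix of rank 20; reducing to Smith normal form yields diagonal entries (1,1,1,1,1,1,1,1,1,1,1,1,1,1,1,1,1,1,1,2).

Now H_k = ker ∂_k / im ∂_{k+1}, so:

  H_0: rank C_0 − rank ∂_1 = 10 − 9 = 1, and the invariant factors of ∂_1 are all 1, so H_0 = Z.
  H_1: rank ker ∂_1 − rank ∂_2 = (30 − 9) − 20 = 1, and ∂_2 has invariant factor 2 > 1, so H_1 = Z × Z/2.
  H_2: rank ker ∂_2 − rank ∂_3 = (20 − 20) − 0 = 0, and there is no ∂_3, so H_2 = 0.

As a check, the Euler characteristic is 10 − 30 + 20 = 0, which agrees with 1 − 1 + 0 = 0.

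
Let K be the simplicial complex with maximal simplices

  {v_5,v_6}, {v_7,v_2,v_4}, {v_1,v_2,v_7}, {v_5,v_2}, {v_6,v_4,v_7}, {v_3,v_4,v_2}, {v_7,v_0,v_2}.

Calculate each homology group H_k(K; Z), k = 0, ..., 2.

H_0 ≅ Z,  H_1 ≅ Z,  H_2 = 0.

We work with the vertex ordering v_0 < v_1 < v_2 < v_3 < v_4 < v_5 < v_6 < v_7. The simplices of K, each written with vertices in increasing order, are:

  0-simplices (8): [v_0], [v_1], [v_2], [v_3], [v_4], [v_5], [v_6], [v_7]
  1-simplices (13): [v_0,v_2], [v_0,v_7], [v_1,v_2], [v_1,v_7], [v_2,v_3], [v_2,v_4], [v_2,v_5], [v_2,v_7], [v_3,v_4], [v_4,v_6], [v_4,v_7], [v_5,v_6], [v_6,v_7]
  2-simplices (5): [v_0,v_2,v_7], [v_1,v_2,v_7], [v_2,v_3,v_4], [v_2,v_4,v_7], [v_4,v_6,v_7]

Hence C_0 ≅ Z^8, C_1 ≅ Z^13, C_2 ≅ Z^5.

The boundary map ∂_1: C_1 → C_0 maps an edge to its endpoints' difference, ∂[p,q] = q − p.
As a 8×13 matrix over Z this has rank 7, with invariant factors (1,1,1,1,1,1,1).

Boundary ∂_2: C_2 → C_1 maps a triangle to the signed sum of its edges. For instance
  ∂[v_2,v_3,v_4] = [v_3,v_4] − [v_2,v_4] + [v_2,v_3],
  ∂[v_2,v_4,v_7] = [v_4,v_7] − [v_2,v_7] + [v_2,v_4].
This gives a 13×5 integer matrix of rank 5; reducing to Smith normal form yields diagonal entries (1,1,1,1,1).

Now H_k = ker ∂_k / im ∂_{k+1}, so:

  H_0: rank C_0 − rank ∂_1 = 8 − 7 = 1, and the invariant factors of ∂_1 are all 1, so H_0 ≅ Z.
  H_1: rank ker ∂_1 − rank ∂_2 = (13 − 7) − 5 = 1, and the invariant factors of ∂_2 are all 1, so H_1 ≅ Z.
  H_2: rank ker ∂_2 − rank ∂_3 = (5 − 5) − 0 = 0, and there is no ∂_3, so H_2 ≅ 0.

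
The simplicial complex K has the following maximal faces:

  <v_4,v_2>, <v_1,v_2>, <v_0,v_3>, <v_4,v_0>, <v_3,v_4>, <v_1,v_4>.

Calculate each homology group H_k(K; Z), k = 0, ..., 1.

H_0 = Z,  H_1 = Z^2.

Fix the vertex order v_0 < v_1 < v_2 < v_3 < v_4 and write every simplex with vertices in increasing order. Then dim K = 1 and the simplices of K are:

  0-simplices (5): [v_0], [v_1], [v_2], [v_3], [v_4]
  1-simplices (6): [v_0,v_3], [v_0,v_4], [v_1,v_2], [v_1,v_4], [v_2,v_4], [v_3,v_4]

Hence C_0 ≅ Z^5, C_1 ≅ Z^6.

Boundary ∂_1: C_1 → C_0 sends each edge [p,q] (with p < q) to q − p.
The resulting 5×6 matrix has rank 4, and its Smith normal form has invariant factors (1,1,1,1).

Computing H_k = (kernel of ∂_k) / (image of ∂_{k+1}):

  H_0: rank C_0 − rank ∂_1 = 5 − 4 = 1, and the invariant factors of ∂_1 are all 1, so H_0 = Z.
  H_1: rank ker ∂_1 − rank ∂_2 = (6 − 4) − 0 = 2, and there is no ∂_2, so H_1 = Z^2.

As a check, the Euler characteristic is 5 − 6 = -1, which agrees with 1 − 2 = -1.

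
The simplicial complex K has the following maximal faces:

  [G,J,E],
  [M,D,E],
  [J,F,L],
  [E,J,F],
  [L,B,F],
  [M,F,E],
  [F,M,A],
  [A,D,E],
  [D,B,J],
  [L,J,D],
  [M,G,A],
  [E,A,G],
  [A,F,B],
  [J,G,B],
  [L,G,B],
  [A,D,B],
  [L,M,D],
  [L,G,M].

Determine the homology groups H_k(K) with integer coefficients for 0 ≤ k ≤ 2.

H_0 = Z,  H_1 = Z ⊕ Z_2,  H_2 = 0.

We work with the vertex ordering A < B < D < E < F < G < J < L < M. The simplices of K, each written with vertices in increasing order, are:

  0-simplices (9): A, B, D, E, F, G, J, L, M
  1-simplices (27): AB, AD, AE, AF, AG, AM, BD, BF, BG, BJ, BL, DE, DJ, DL, DM, EF, EG, EJ, EM, FJ, FL, FM, GJ, GL, GM, JL, LM
  2-simplices (18): ABD, ABF, ADE, AEG, AFM, AGM, BDJ, BFL, BGJ, BGL, DEM, DJL, DLM, EFJ, EFM, EGJ, FJL, GLM

giving chain groups C_0 ≅ Z^9, C_1 ≅ Z^27, C_2 ≅ Z^18.

Boundary ∂_1: C_1 → C_0 sends each edge [p,q] (with p < q) to q − p. For instance
  ∂AG = G − A.
As a 9×27 matrix over Z this has rank 8, with invariant factors (1,1,1,1,1,1,1,1).

∂_2: C_2 → C_1 maps a triangle to the signed sum of its edges. For instance
  ∂EFJ = FJ − EJ + EF,
  ∂FJL = JL − FL + FJ.
As a 27×18 matrix over Z this has rank 18, with invariant factors (1,1,1,1,1,1,1,1,1,1,1,1,1,1,1,1,1,2).

Computing H_k = (kernel of ∂_k) / (image of ∂_{k+1}):

  H_0: rank C_0 − rank ∂_1 = 9 − 8 = 1, and the invariant factors of ∂_1 are all 1, so H_0 = Z.
  H_1: rank ker ∂_1 − rank ∂_2 = (27 − 8) − 18 = 1, and ∂_2 has invariant factor 2 > 1, so H_1 = Z ⊕ Z_2.
  H_2: rank ker ∂_2 − rank ∂_3 = (18 − 18) − 0 = 0, and there is no ∂_3, so H_2 = 0.

(K is a triangulation of the Klein bottle.)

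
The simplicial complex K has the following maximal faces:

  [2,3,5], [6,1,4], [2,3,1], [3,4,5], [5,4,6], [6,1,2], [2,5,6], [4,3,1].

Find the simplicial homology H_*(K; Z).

H_0 ≅ Z,  H_1 = 0,  H_2 ≅ Z.

Fix the vertex order 1 < 2 < 3 < 4 < 5 < 6 and write every simplex with vertices in increasing order. Then dim K = 2 and the simplices of K are:

  0-simplices (6): [1], [2], [3], [4], [5], [6]
  1-simplices (12): [1,2], [1,3], [1,4], [1,6], [2,3], [2,5], [2,6], [3,4], [3,5], [4,5], [4,6], [5,6]
  2-simplices (8): [1,2,3], [1,2,6], [1,3,4], [1,4,6], [2,3,5], [2,5,6], [3,4,5], [4,5,6]

so the chain groups are C_0 ≅ Z^6, C_1 ≅ Z^12, C_2 ≅ Z^8.

∂_1: C_1 → C_0 is given by ∂[p,q] = [q] − [p]. For instance
  ∂[5,6] = [6] − [5].
The resulting 6×12 matrix has rank 5, and its Smith normal form has invariant factors (1,1,1,1,1).

∂_2: C_2 → C_1 sends each 2-simplex [p,q,r] to [q,r] − [p,r] + [p,q]. For instance
  ∂[1,2,6] = [2,6] − [1,6] + [1,2],
  ∂[1,2,3] = [2,3] − [1,3] + [1,2].
The resulting 12×8 matrix has rank 7, and its Smith normal form has invariant factors (1,1,1,1,1,1,1).

Reading off H_k = ker ∂_k / im ∂_{k+1}:

  H_0: rank C_0 − rank ∂_1 = 6 − 5 = 1, and the invariant factors of ∂_1 are all 1, so H_0 ≅ Z.
  H_1: rank ker ∂_1 − rank ∂_2 = (12 − 5) − 7 = 0, and the invariant factors of ∂_2 are all 1, so H_1 ≅ 0.
  H_2: rank ker ∂_2 − rank ∂_3 = (8 − 7) − 0 = 1, and there is no ∂_3, so H_2 ≅ Z.

As a check, the Euler characteristic is 6 − 12 + 8 = 2, which agrees with 1 − 0 + 1 = 2.
(K is a triangulation of the 2-sphere S^2.)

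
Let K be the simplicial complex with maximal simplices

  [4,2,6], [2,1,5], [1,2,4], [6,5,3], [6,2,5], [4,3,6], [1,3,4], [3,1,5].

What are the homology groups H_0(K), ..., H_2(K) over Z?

H_0 ≅ Z,  H_1 = 0,  H_2 ≅ Z.

K has 6 vertices, 12 edges, 8 triangles.
rank ∂_0 = 0, rank ∂_1 = 5 ⇒ b_0 = 6 − 0 − 5 = 1; all invariant factors of ∂_1 are 1 so no torsion. So H_0 ≅ Z.
rank ∂_1 = 5, rank ∂_2 = 7 ⇒ b_1 = 12 − 5 − 7 = 0; all invariant factors of ∂_2 are 1 so no torsion. So H_1 ≅ 0.
rank ∂_2 = 7, rank ∂_3 = 0 ⇒ b_2 = 8 − 7 − 0 = 1. So H_2 ≅ Z.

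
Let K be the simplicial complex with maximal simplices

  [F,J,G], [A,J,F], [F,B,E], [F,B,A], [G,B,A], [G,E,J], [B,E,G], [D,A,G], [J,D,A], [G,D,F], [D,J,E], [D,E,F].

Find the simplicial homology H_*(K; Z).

Fix the vertex order A < B < D < E < F < G < J and write every simplex with vertices in increasing order. Then dim K = 2 and the simplices of K are:

  0-simplices (7): A, B, D, E, F, G, J
  1-simplices (18): AB, AD, AF, AG, AJ, BE, BF, BG, DE, DF, DG, DJ, EF, EG, EJ, FG, FJ, GJ
  2-simplices (12): ABF, ABG, ADG, ADJ, AFJ, BEF, BEG, DEF, DEJ, DFG, EGJ, FGJ

Hence C_0 ≅ Z^7, C_1 ≅ Z^18, C_2 ≅ Z^12.

Boundary ∂_1: C_1 → C_0 sends each edge [p,q] (with p < q) to q − p. For instance
  ∂DJ = J − D.
As a 7×18 matrix over Z this has rank 6, with invariant factors (1,1,1,1,1,1).

The boundary map ∂_2: C_2 → C_1 maps a triangle to the signed sum of its edges. For instance
  ∂DFG = FG − DG + DF,
  ∂DEJ = EJ − DJ + DE.
This gives a 18×12 integer matrix of rank 12; reducing to Smith normal form yields diagonal entries (1,1,1,1,1,1,1,1,1,1,1,2).

Now H_k = ker ∂_k / im ∂_{k+1}, so:

  H_0: rank C_0 − rank ∂_1 = 7 − 6 = 1, and the invariant factors of ∂_1 are all 1, so H_0 ≅ Z.
  H_1: rank ker ∂_1 − rank ∂_2 = (18 − 6) − 12 = 0, and ∂_2 has invariant factor 2 > 1, so H_1 ≅ Z/2Z.
  H_2: rank ker ∂_2 − rank ∂_3 = (12 − 12) − 0 = 0, and there is no ∂_3, so H_2 ≅ 0.

H_0 ≅ Z,  H_1 ≅ Z/2Z,  H_2 = 0.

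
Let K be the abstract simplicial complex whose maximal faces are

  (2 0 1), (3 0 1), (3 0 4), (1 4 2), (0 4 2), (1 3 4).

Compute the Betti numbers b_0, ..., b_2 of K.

Order the vertices as 0 < 1 < 2 < 3 < 4. Listing each simplex with vertices in this order, K has dimension 2 with simplices:

  0-simplices (5): [0], [1], [2], [3], [4]
  1-simplices (9): [0,1], [0,2], [0,3], [0,4], [1,2], [1,3], [1,4], [2,4], [3,4]
  2-simplices (6): [0,1,2], [0,1,3], [0,2,4], [0,3,4], [1,2,4], [1,3,4]

Hence C_0 ≅ Z^5, C_1 ≅ Z^9, C_2 ≅ Z^6.

∂_1: C_1 → C_0 sends each edge [p,q] (with p < q) to q − p.
The resulting 5×9 matrix has rank 4, and its Smith normal form has invariant factors (1,1,1,1).

∂_2: C_2 → C_1 sends each 2-simplex [p,q,r] to [q,r] − [p,r] + [p,q]. For instance
  ∂[0,3,4] = [3,4] − [0,4] + [0,3],
  ∂[1,3,4] = [3,4] − [1,4] + [1,3].
This gives a 9×6 integer matrix of rank 5; reducing to Smith normal form yields diagonal entries (1,1,1,1,1).

Computing H_k = (kernel of ∂_k) / (image of ∂_{k+1}):

  H_0: rank C_0 − rank ∂_1 = 5 − 4 = 1, and the invariant factors of ∂_1 are all 1, so H_0 ≅ Z.
  H_1: rank ker ∂_1 − rank ∂_2 = (9 − 4) − 5 = 0, and the invariant factors of ∂_2 are all 1, so H_1 ≅ 0.
  H_2: rank ker ∂_2 − rank ∂_3 = (6 − 5) − 0 = 1, and there is no ∂_3, so H_2 ≅ Z.

As a check, the Euler characteristic is 5 − 9 + 6 = 2, which agrees with 1 − 0 + 1 = 2.
(K is a triangulation of the 2-sphere S^2.)

Hence the Betti numbers are b_0 = 1, b_1 = 0, b_2 = 1.

b_0 = 1, b_1 = 0, b_2 = 1.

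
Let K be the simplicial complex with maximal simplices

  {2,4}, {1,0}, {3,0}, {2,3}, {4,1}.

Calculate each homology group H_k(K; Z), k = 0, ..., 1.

K has 5 vertices, 5 edges.
rank ∂_0 = 0, rank ∂_1 = 4 ⇒ b_0 = 5 − 0 − 4 = 1; all invariant factors of ∂_1 are 1 so no torsion. So H_0 = Z.
rank ∂_1 = 4, rank ∂_2 = 0 ⇒ b_1 = 5 − 4 − 0 = 1. So H_1 = Z.

H_0 = Z,  H_1 = Z.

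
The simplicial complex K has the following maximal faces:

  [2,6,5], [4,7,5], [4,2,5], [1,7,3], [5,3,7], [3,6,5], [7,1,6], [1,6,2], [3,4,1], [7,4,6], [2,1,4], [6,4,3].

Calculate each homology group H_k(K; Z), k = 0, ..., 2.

H_0 ≅ Z,  H_1 ≅ Z/2,  H_2 = 0.

Order the vertices as 1 < 2 < 3 < 4 < 5 < 6 < 7. Listing each simplex with vertices in this order, K has dimension 2 with simplices:

  0-simplices (7): [1], [2], [3], [4], [5], [6], [7]
  1-simplices (18): [1,2], [1,3], [1,4], [1,6], [1,7], [2,4], [2,5], [2,6], [3,4], [3,5], [3,6], [3,7], [4,5], [4,6], [4,7], [5,6], [5,7], [6,7]
  2-simplices (12): [1,2,4], [1,2,6], [1,3,4], [1,3,7], [1,6,7], [2,4,5], [2,5,6], [3,4,6], [3,5,6], [3,5,7], [4,5,7], [4,6,7]

Hence C_0 ≅ Z^7, C_1 ≅ Z^18, C_2 ≅ Z^12.

∂_1: C_1 → C_0 maps an edge to its endpoints' difference, ∂[p,q] = q − p. For instance
  ∂[5,6] = [6] − [5].
The resulting 7×18 matrix has rank 6, and its Smith normal form has invariant factors (1,1,1,1,1,1).

∂_2: C_2 → C_1 maps a triangle to the signed sum of its edges. For instance
  ∂[1,2,4] = [2,4] − [1,4] + [1,2],
  ∂[3,5,6] = [5,6] − [3,6] + [3,5].
As a 18×12 matrix over Z this has rank 12, with invariant factors (1,1,1,1,1,1,1,1,1,1,1,2).

Now H_k = ker ∂_k / im ∂_{k+1}, so:

  H_0: rank C_0 − rank ∂_1 = 7 − 6 = 1, and the invariant factors of ∂_1 are all 1, so H_0 ≅ Z.
  H_1: rank ker ∂_1 − rank ∂_2 = (18 − 6) − 12 = 0, and ∂_2 has invariant factor 2 > 1, so H_1 ≅ Z/2.
  H_2: rank ker ∂_2 − rank ∂_3 = (12 − 12) − 0 = 0, and there is no ∂_3, so H_2 ≅ 0.

(K is a triangulation of the real projective plane RP^2.)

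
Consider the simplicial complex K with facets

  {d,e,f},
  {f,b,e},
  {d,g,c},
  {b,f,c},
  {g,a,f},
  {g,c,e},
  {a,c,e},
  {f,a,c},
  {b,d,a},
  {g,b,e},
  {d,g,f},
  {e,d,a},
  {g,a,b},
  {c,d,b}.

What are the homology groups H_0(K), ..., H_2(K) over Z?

We work with the vertex ordering a < b < c < d < e < f < g. The simplices of K, each written with vertices in increasing order, are:

  0-simplices (7): a, b, c, d, e, f, g
  1-simplices (21): ab, ac, ad, ae, af, ag, bc, bd, be, bf, bg, cd, ce, cf, cg, de, df, dg, ef, eg, fg
  2-simplices (14): abd, abg, ace, acf, ade, afg, bcd, bcf, bef, beg, cdg, ceg, def, dfg

giving chain groups C_0 ≅ Z^7, C_1 ≅ Z^21, C_2 ≅ Z^14.

The boundary map ∂_1: C_1 → C_0 maps an edge to its endpoints' difference, ∂[p,q] = q − p. For instance
  ∂ae = e − a.
The resulting 7×21 matrix has rank 6, and its Smith normal form has invariant factors (1,1,1,1,1,1).

Boundary ∂_2: C_2 → C_1 acts by ∂[p,q,r] = [q,r] − [p,r] + [p,q]. For instance
  ∂beg = eg − bg + be,
  ∂ceg = eg − cg + ce.
This gives a 21×14 integer matrix of rank 13; reducing to Smith normal form yields diagonal entries (1,1,1,1,1,1,1,1,1,1,1,1,1).

Computing H_k = (kernel of ∂_k) / (image of ∂_{k+1}):

  H_0: rank C_0 − rank ∂_1 = 7 − 6 = 1, and the invariant factors of ∂_1 are all 1, so H_0 = Z.
  H_1: rank ker ∂_1 − rank ∂_2 = (21 − 6) − 13 = 2, and the invariant factors of ∂_2 are all 1, so H_1 = Z^2.
  H_2: rank ker ∂_2 − rank ∂_3 = (14 − 13) − 0 = 1, and there is no ∂_3, so H_2 = Z.

(K is a triangulation of the torus T^2.)

H_0 ≅ Z,  H_1 ≅ Z^2,  H_2 ≅ Z.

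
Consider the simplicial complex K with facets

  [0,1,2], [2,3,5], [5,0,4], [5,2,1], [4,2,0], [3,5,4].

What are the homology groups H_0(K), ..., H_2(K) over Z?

H_0 = Z,  H_1 = Z,  H_2 = 0.

Take the total order 0 < 1 < 2 < 3 < 4 < 5 on the vertex set. Then K (dimension 2) consists of the simplices:

  0-simplices (6): [0], [1], [2], [3], [4], [5]
  1-simplices (12): [0,1], [0,2], [0,4], [0,5], [1,2], [1,5], [2,3], [2,4], [2,5], [3,4], [3,5], [4,5]
  2-simplices (6): [0,1,2], [0,2,4], [0,4,5], [1,2,5], [2,3,5], [3,4,5]

so the chain groups are C_0 ≅ Z^6, C_1 ≅ Z^12, C_2 ≅ Z^6.

Boundary ∂_1: C_1 → C_0 is given by ∂[p,q] = [q] − [p]. For instance
  ∂[0,2] = [2] − [0].
This gives a 6×12 integer matrix of rank 5; reducing to Smith normal form yields diagonal entries (1,1,1,1,1).

∂_2: C_2 → C_1 acts by ∂[p,q,r] = [q,r] − [p,r] + [p,q]. For instance
  ∂[2,3,5] = [3,5] − [2,5] + [2,3],
  ∂[1,2,5] = [2,5] − [1,5] + [1,2].
The resulting 12×6 matrix has rank 6, and its Smith normal form has invariant factors (1,1,1,1,1,1).

From H_k ≅ ker(∂_k) / im(∂_{k+1}) we obtain:

  H_0: rank C_0 − rank ∂_1 = 6 − 5 = 1, and the invariant factors of ∂_1 are all 1, so H_0 = Z.
  H_1: rank ker ∂_1 − rank ∂_2 = (12 − 5) − 6 = 1, and the invariant factors of ∂_2 are all 1, so H_1 = Z.
  H_2: rank ker ∂_2 − rank ∂_3 = (6 − 6) − 0 = 0, and there is no ∂_3, so H_2 = 0.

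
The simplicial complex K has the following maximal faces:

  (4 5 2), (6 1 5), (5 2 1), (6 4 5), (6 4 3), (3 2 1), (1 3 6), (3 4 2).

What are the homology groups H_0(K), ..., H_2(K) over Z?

H_0 ≅ Z,  H_1 = 0,  H_2 ≅ Z.

Order the vertices as 1 < 2 < 3 < 4 < 5 < 6. Listing each simplex with vertices in this order, K has dimension 2 with simplices:

  0-simplices (6): [1], [2], [3], [4], [5], [6]
  1-simplices (12): [1,2], [1,3], [1,5], [1,6], [2,3], [2,4], [2,5], [3,4], [3,6], [4,5], [4,6], [5,6]
  2-simplices (8): [1,2,3], [1,2,5], [1,3,6], [1,5,6], [2,3,4], [2,4,5], [3,4,6], [4,5,6]

Hence C_0 ≅ Z^6, C_1 ≅ Z^12, C_2 ≅ Z^8.

The boundary map ∂_1: C_1 → C_0 maps an edge to its endpoints' difference, ∂[p,q] = q − p.
This gives a 6×12 integer matrix of rank 5; reducing to Smith normal form yields diagonal entries (1,1,1,1,1).

Boundary ∂_2: C_2 → C_1 acts by ∂[p,q,r] = [q,r] − [p,r] + [p,q]. For instance
  ∂[1,5,6] = [5,6] − [1,6] + [1,5],
  ∂[1,2,5] = [2,5] − [1,5] + [1,2].
The resulting 12×8 matrix has rank 7, and its Smith normal form has invariant factors (1,1,1,1,1,1,1).

Reading off H_k = ker ∂_k / im ∂_{k+1}:

  H_0: rank C_0 − rank ∂_1 = 6 − 5 = 1, and the invariant factors of ∂_1 are all 1, so H_0 = Z.
  H_1: rank ker ∂_1 − rank ∂_2 = (12 − 5) − 7 = 0, and the invariant factors of ∂_2 are all 1, so H_1 = 0.
  H_2: rank ker ∂_2 − rank ∂_3 = (8 − 7) − 0 = 1, and there is no ∂_3, so H_2 = Z.

As a check, the Euler characteristic is 6 − 12 + 8 = 2, which agrees with 1 − 0 + 1 = 2.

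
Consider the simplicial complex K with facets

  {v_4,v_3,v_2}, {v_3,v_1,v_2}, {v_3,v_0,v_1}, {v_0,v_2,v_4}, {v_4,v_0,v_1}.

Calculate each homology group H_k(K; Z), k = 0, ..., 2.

Fix the vertex order v_0 < v_1 < v_2 < v_3 < v_4 and write every simplex with vertices in increasing order. Then dim K = 2 and the simplices of K are:

  0-simplices (5): [v_0], [v_1], [v_2], [v_3], [v_4]
  1-simplices (10): [v_0,v_1], [v_0,v_2], [v_0,v_3], [v_0,v_4], [v_1,v_2], [v_1,v_3], [v_1,v_4], [v_2,v_3], [v_2,v_4], [v_3,v_4]
  2-simplices (5): [v_0,v_1,v_3], [v_0,v_1,v_4], [v_0,v_2,v_4], [v_1,v_2,v_3], [v_2,v_3,v_4]

so the chain groups are C_0 ≅ Z^5, C_1 ≅ Z^10, C_2 ≅ Z^5.

The boundary map ∂_1: C_1 → C_0 sends each edge [p,q] (with p < q) to q − p.
The resulting 5×10 matrix has rank 4, and its Smith normal form has invariant factors (1,1,1,1).

Boundary ∂_2: C_2 → C_1 sends each 2-simplex [p,q,r] to [q,r] − [p,r] + [p,q]. For instance
  ∂[v_1,v_2,v_3] = [v_2,v_3] − [v_1,v_3] + [v_1,v_2],
  ∂[v_0,v_1,v_4] = [v_1,v_4] − [v_0,v_4] + [v_0,v_1].
This gives a 10×5 integer matrix of rank 5; reducing to Smith normal form yields diagonal entries (1,1,1,1,1).

From H_k ≅ ker(∂_k) / im(∂_{k+1}) we obtain:

  H_0: rank C_0 − rank ∂_1 = 5 − 4 = 1, and the invariant factors of ∂_1 are all 1, so H_0 ≅ Z.
  H_1: rank ker ∂_1 − rank ∂_2 = (10 − 4) − 5 = 1, and the invariant factors of ∂_2 are all 1, so H_1 ≅ Z.
  H_2: rank ker ∂_2 − rank ∂_3 = (5 − 5) − 0 = 0, and there is no ∂_3, so H_2 ≅ 0.

As a check, the Euler characteristic is 5 − 10 + 5 = 0, which agrees with 1 − 1 + 0 = 0.

H_0 = Z,  H_1 = Z,  H_2 = 0.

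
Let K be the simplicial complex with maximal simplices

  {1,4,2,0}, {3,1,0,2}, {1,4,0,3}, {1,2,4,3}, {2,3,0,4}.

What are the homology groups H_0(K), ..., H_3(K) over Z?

We work with the vertex ordering 0 < 1 < 2 < 3 < 4. The simplices of K, each written with vertices in increasing order, are:

  0-simplices (5): [0], [1], [2], [3], [4]
  1-simplices (10): [0,1], [0,2], [0,3], [0,4], [1,2], [1,3], [1,4], [2,3], [2,4], [3,4]
  2-simplices (10): [0,1,2], [0,1,3], [0,1,4], [0,2,3], [0,2,4], [0,3,4], [1,2,3], [1,2,4], [1,3,4], [2,3,4]
  3-simplices (5): [0,1,2,3], [0,1,2,4], [0,1,3,4], [0,2,3,4], [1,2,3,4]

so the chain groups are C_0 ≅ Z^5, C_1 ≅ Z^10, C_2 ≅ Z^10, C_3 ≅ Z^5.

The boundary map ∂_1: C_1 → C_0 maps an edge to its endpoints' difference, ∂[p,q] = q − p.
The resulting 5×10 matrix has rank 4, and its Smith normal form has invariant factors (1,1,1,1).

∂_2: C_2 → C_1 acts by ∂[p,q,r] = [q,r] − [p,r] + [p,q]. For instance
  ∂[0,1,2] = [1,2] − [0,2] + [0,1],
  ∂[0,2,3] = [2,3] − [0,3] + [0,2].
The 10×10 boundary matrix has rank 6 and Smith normal form diag(1,1,1,1,1,1).

∂_3: C_3 → C_2 sends each 3-simplex σ to the alternating sum Σ_i (−1)^i (σ with its i-th vertex removed). For instance
  ∂[1,2,3,4] = [2,3,4] − [1,3,4] + [1,2,4] − [1,2,3],
  ∂[0,1,2,4] = [1,2,4] − [0,2,4] + [0,1,4] − [0,1,2].
The resulting 10×5 matrix has rank 4, and its Smith normal form has invariant factors (1,1,1,1).

Now H_k = ker ∂_k / im ∂_{k+1}, so:

  H_0: rank C_0 − rank ∂_1 = 5 − 4 = 1, and the invariant factors of ∂_1 are all 1, so H_0 = Z.
  H_1: rank ker ∂_1 − rank ∂_2 = (10 − 4) − 6 = 0, and the invariant factors of ∂_2 are all 1, so H_1 = 0.
  H_2: rank ker ∂_2 − rank ∂_3 = (10 − 6) − 4 = 0, and the invariant factors of ∂_3 are all 1, so H_2 = 0.
  H_3: rank ker ∂_3 − rank ∂_4 = (5 − 4) − 0 = 1, and there is no ∂_4, so H_3 = Z.

As a check, the Euler characteristic is 5 − 10 + 10 − 5 = 0, which agrees with 1 − 0 + 0 − 1 = 0.

H_0 = Z,  H_1 = 0,  H_2 = 0,  H_3 = Z.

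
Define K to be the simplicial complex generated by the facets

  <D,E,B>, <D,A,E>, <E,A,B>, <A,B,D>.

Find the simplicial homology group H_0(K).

Order the vertices as A < B < D < E. Listing each simplex with vertices in this order, K has dimension 2 with simplices:

  0-simplices (4): A, B, D, E
  1-simplices (6): AB, AD, AE, BD, BE, DE
  2-simplices (4): ABD, ABE, ADE, BDE

Hence C_0 ≅ Z^4, C_1 ≅ Z^6, C_2 ≅ Z^4.

The boundary map ∂_1: C_1 → C_0 maps an edge to its endpoints' difference, ∂[p,q] = q − p.
This gives a 4×6 integer matrix of rank 3; reducing to Smith normal form yields diagonal entries (1,1,1).

The boundary map ∂_2: C_2 → C_1 acts by ∂[p,q,r] = [q,r] − [p,r] + [p,q]. For instance
  ∂ABE = BE − AE + AB,
  ∂ABD = BD − AD + AB.
The resulting 6×4 matrix has rank 3, and its Smith normal form has invariant factors (1,1,1).

From H_k ≅ ker(∂_k) / im(∂_{k+1}) we obtain:

  H_0: rank C_0 − rank ∂_1 = 4 − 3 = 1, and the invariant factors of ∂_1 are all 1, so H_0 ≅ Z.

H_0 = Z.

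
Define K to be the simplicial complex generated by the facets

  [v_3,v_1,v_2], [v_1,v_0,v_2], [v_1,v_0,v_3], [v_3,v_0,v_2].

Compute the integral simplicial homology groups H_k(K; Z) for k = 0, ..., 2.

Order the vertices as v_0 < v_1 < v_2 < v_3. Listing each simplex with vertices in this order, K has dimension 2 with simplices:

  0-simplices (4): [v_0], [v_1], [v_2], [v_3]
  1-simplices (6): [v_0,v_1], [v_0,v_2], [v_0,v_3], [v_1,v_2], [v_1,v_3], [v_2,v_3]
  2-simplices (4): [v_0,v_1,v_2], [v_0,v_1,v_3], [v_0,v_2,v_3], [v_1,v_2,v_3]

so the chain groups are C_0 ≅ Z^4, C_1 ≅ Z^6, C_2 ≅ Z^4.

Boundary ∂_1: C_1 → C_0 sends each edge [p,q] (with p < q) to q − p. For instance
  ∂[v_2,v_3] = [v_3] − [v_2].
As a 4×6 matrix over Z this has rank 3, with invariant factors (1,1,1).

Boundary ∂_2: C_2 → C_1 acts by ∂[p,q,r] = [q,r] − [p,r] + [p,q]. For instance
  ∂[v_0,v_2,v_3] = [v_2,v_3] − [v_0,v_3] + [v_0,v_2],
  ∂[v_0,v_1,v_3] = [v_1,v_3] − [v_0,v_3] + [v_0,v_1].
As a 6×4 matrix over Z this has rank 3, with invariant factors (1,1,1).

Computing H_k = (kernel of ∂_k) / (image of ∂_{k+1}):

  H_0: rank C_0 − rank ∂_1 = 4 − 3 = 1, and the invariant factors of ∂_1 are all 1, so H_0 = Z.
  H_1: rank ker ∂_1 − rank ∂_2 = (6 − 3) − 3 = 0, and the invariant factors of ∂_2 are all 1, so H_1 = 0.
  H_2: rank ker ∂_2 − rank ∂_3 = (4 − 3) − 0 = 1, and there is no ∂_3, so H_2 = Z.

H_0 ≅ Z,  H_1 = 0,  H_2 ≅ Z.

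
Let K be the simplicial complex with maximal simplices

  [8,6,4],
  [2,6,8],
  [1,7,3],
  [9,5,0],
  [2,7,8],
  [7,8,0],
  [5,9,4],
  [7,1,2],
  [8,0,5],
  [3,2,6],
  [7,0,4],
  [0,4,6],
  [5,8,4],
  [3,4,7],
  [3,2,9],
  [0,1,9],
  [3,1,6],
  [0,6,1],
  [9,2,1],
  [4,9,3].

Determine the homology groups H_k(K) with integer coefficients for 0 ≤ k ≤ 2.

H_0 = Z,  H_1 = Z ⊕ Z/2Z,  H_2 = 0.

K has 10 vertices, 30 edges, 20 triangles.
rank ∂_0 = 0, rank ∂_1 = 9 ⇒ b_0 = 10 − 0 − 9 = 1; all invariant factors of ∂_1 are 1 so no torsion. So H_0 ≅ Z.
rank ∂_1 = 9, rank ∂_2 = 20 ⇒ b_1 = 30 − 9 − 20 = 1; ∂_2 has invariant factor(s) [2] giving torsion. So H_1 ≅ Z ⊕ Z/2Z.
rank ∂_2 = 20, rank ∂_3 = 0 ⇒ b_2 = 20 − 20 − 0 = 0. So H_2 ≅ 0.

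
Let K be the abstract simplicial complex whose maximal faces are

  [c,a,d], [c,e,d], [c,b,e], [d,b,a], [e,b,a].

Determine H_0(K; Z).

K has 5 vertices, 10 edges, 5 triangles.
rank ∂_0 = 0, rank ∂_1 = 4 ⇒ b_0 = 5 − 0 − 4 = 1; all invariant factors of ∂_1 are 1 so no torsion. So H_0 ≅ Z.

H_0 = Z.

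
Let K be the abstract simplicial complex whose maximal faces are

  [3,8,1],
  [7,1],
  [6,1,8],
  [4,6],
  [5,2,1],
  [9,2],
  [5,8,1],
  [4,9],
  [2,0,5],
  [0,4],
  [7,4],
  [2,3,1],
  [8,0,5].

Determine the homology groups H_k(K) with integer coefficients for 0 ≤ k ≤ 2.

H_0 = Z,  H_1 = Z^3,  H_2 = 0.

Order the vertices as 0 < 1 < 2 < 3 < 4 < 5 < 6 < 7 < 8 < 9. Listing each simplex with vertices in this order, K has dimension 2 with simplices:

  0-simplices (10): [0], [1], [2], [3], [4], [5], [6], [7], [8], [9]
  1-simplices (19): [0,2], [0,4], [0,5], [0,8], [1,2], [1,3], [1,5], [1,6], [1,7], [1,8], [2,3], [2,5], [2,9], [3,8], [4,6], [4,7], [4,9], [5,8], [6,8]
  2-simplices (7): [0,2,5], [0,5,8], [1,2,3], [1,2,5], [1,3,8], [1,5,8], [1,6,8]

so the chain groups are C_0 ≅ Z^10, C_1 ≅ Z^19, C_2 ≅ Z^7.

Boundary ∂_1: C_1 → C_0 is given by ∂[p,q] = [q] − [p].
The 10×19 boundary matrix has rank 9 and Smith normal form diag(1,1,1,1,1,1,1,1,1).

∂_2: C_2 → C_1 sends each 2-simplex [p,q,r] to [q,r] − [p,r] + [p,q]. For instance
  ∂[0,2,5] = [2,5] − [0,5] + [0,2],
  ∂[1,3,8] = [3,8] − [1,8] + [1,3].
This gives a 19×7 integer matrix of rank 7; reducing to Smith normal form yields diagonal entries (1,1,1,1,1,1,1).

From H_k ≅ ker(∂_k) / im(∂_{k+1}) we obtain:

  H_0: rank C_0 − rank ∂_1 = 10 − 9 = 1, and the invariant factors of ∂_1 are all 1, so H_0 ≅ Z.
  H_1: rank ker ∂_1 − rank ∂_2 = (19 − 9) − 7 = 3, and the invariant factors of ∂_2 are all 1, so H_1 ≅ Z^3.
  H_2: rank ker ∂_2 − rank ∂_3 = (7 − 7) − 0 = 0, and there is no ∂_3, so H_2 ≅ 0.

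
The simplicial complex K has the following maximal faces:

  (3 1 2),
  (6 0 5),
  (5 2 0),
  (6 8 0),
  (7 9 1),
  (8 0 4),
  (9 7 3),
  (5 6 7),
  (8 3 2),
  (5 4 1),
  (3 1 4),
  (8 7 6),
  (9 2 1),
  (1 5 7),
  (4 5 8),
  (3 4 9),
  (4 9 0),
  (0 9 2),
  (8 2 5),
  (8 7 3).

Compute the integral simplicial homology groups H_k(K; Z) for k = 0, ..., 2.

Fix the vertex order 0 < 1 < 2 < 3 < 4 < 5 < 6 < 7 < 8 < 9 and write every simplex with vertices in increasing order. Then dim K = 2 and the simplices of K are:

  0-simplices (10): [0], [1], [2], [3], [4], [5], [6], [7], [8], [9]
  1-simplices (30): (30 of them)
  2-simplices (20): (20 of them)

Hence C_0 ≅ Z^10, C_1 ≅ Z^30, C_2 ≅ Z^20.

∂_1: C_1 → C_0 maps an edge to its endpoints' difference, ∂[p,q] = q − p. For instance
  ∂[1,3] = [3] − [1].
The 10×30 boundary matrix has rank 9 and Smith normal form diag(1,1,1,1,1,1,1,1,1).

∂_2: C_2 → C_1 maps a triangle to the signed sum of its edges. For instance
  ∂[3,4,9] = [4,9] − [3,9] + [3,4],
  ∂[3,7,8] = [7,8] − [3,8] + [3,7].
This gives a 30×20 integer matrix of rank 20; reducing to Smith normal form yields diagonal entries (1,1,1,1,1,1,1,1,1,1,1,1,1,1,1,1,1,1,1,2).

Reading off H_k = ker ∂_k / im ∂_{k+1}:

  H_0: rank C_0 − rank ∂_1 = 10 − 9 = 1, and the invariant factors of ∂_1 are all 1, so H_0 ≅ Z.
  H_1: rank ker ∂_1 − rank ∂_2 = (30 − 9) − 20 = 1, and ∂_2 has invariant factor 2 > 1, so H_1 ≅ Z ⊕ Z/2.
  H_2: rank ker ∂_2 − rank ∂_3 = (20 − 20) − 0 = 0, and there is no ∂_3, so H_2 ≅ 0.

H_0 ≅ Z,  H_1 ≅ Z ⊕ Z/2,  H_2 = 0.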